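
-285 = -285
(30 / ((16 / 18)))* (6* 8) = 1620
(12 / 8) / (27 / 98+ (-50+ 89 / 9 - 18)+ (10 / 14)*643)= 1323 / 354079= 0.00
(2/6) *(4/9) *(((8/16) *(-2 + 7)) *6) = 20/9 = 2.22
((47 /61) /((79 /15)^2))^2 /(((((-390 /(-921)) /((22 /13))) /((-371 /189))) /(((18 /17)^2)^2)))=-15564097195614000 /2045739945254433649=-0.01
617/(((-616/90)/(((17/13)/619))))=-472005/2478476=-0.19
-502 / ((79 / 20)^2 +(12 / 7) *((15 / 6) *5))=-1405600 / 103687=-13.56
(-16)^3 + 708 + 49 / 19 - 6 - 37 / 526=-33894565 / 9994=-3391.49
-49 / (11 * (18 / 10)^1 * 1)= -245 / 99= -2.47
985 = 985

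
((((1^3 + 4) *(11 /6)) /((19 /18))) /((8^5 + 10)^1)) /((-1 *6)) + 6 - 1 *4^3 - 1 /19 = -72308323 /1245564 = -58.05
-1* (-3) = 3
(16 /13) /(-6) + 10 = 382 /39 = 9.79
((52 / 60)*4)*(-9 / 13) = -12 / 5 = -2.40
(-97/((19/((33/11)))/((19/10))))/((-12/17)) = 1649/40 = 41.22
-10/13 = -0.77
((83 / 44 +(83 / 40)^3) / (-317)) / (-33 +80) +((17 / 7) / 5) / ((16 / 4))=0.12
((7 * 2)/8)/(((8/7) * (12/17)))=833/384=2.17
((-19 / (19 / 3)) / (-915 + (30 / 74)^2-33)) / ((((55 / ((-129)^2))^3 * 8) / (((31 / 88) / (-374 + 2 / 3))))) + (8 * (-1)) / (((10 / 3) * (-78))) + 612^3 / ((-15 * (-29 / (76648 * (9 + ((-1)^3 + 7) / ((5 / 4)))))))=11922854790669788689138451366611 / 21391209034074880000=557371711513.71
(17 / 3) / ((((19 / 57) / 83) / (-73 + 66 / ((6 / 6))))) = -9877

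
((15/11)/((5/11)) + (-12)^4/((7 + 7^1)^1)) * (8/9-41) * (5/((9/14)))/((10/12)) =-5000572/9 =-555619.11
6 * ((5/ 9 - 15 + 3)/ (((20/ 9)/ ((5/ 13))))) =-309/ 26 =-11.88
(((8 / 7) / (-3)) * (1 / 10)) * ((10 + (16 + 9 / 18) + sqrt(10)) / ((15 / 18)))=-212 / 175-8 * sqrt(10) / 175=-1.36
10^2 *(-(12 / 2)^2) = -3600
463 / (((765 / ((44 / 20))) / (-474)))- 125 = -964069 / 1275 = -756.13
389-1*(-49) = 438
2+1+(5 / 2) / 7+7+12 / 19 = 2923 / 266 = 10.99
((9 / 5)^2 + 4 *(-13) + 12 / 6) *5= -1169 / 5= -233.80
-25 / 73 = -0.34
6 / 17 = 0.35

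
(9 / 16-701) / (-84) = 1601 / 192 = 8.34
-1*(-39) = 39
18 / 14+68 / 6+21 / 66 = 5977 / 462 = 12.94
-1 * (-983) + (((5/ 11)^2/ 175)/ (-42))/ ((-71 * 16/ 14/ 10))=1418752109/ 1443288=983.00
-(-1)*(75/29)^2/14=5625/11774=0.48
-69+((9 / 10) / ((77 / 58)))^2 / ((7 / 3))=-68.80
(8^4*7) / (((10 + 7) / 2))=57344 / 17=3373.18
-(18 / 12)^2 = -9 / 4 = -2.25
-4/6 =-2/3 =-0.67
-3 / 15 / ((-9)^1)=0.02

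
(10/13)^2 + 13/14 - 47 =-107605/2366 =-45.48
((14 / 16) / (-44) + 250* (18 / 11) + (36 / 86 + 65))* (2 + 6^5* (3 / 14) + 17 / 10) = 167910801125 / 211904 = 792390.90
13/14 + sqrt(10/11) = 13/14 + sqrt(110)/11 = 1.88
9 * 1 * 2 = 18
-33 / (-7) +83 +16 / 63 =5542 / 63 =87.97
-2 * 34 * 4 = -272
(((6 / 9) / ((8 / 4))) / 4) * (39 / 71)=13 / 284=0.05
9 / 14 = 0.64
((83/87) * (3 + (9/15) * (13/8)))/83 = 53/1160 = 0.05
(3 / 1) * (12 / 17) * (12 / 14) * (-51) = -648 / 7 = -92.57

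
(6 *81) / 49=486 / 49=9.92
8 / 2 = 4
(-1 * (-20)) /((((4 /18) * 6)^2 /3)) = 135 /4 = 33.75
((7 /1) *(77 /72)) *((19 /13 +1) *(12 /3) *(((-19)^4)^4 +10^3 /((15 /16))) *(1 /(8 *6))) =466409765738843429864977 /1053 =442934250464238774800.55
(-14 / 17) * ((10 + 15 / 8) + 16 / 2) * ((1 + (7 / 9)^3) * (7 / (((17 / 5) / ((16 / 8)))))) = -6959960 / 70227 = -99.11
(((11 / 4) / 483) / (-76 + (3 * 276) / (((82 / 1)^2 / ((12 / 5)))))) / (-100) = 18491 / 24586477440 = 0.00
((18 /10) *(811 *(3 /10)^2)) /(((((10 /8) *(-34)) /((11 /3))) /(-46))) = 5539941 /10625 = 521.41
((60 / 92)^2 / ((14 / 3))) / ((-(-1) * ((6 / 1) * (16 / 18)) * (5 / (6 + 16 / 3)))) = 2295 / 59248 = 0.04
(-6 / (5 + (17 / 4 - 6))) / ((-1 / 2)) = 3.69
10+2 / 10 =10.20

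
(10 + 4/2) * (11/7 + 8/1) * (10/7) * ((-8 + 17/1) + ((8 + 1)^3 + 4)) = 852240/7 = 121748.57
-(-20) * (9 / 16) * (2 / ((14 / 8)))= 90 / 7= 12.86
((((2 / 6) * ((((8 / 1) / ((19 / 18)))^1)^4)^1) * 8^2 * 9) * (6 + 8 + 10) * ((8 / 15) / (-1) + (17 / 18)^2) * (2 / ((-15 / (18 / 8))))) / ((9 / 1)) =-592164421632 / 3258025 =-181755.64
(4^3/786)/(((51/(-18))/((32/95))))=-2048/211565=-0.01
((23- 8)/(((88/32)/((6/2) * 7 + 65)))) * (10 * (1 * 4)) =18763.64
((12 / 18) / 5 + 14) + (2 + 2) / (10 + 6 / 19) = 10673 / 735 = 14.52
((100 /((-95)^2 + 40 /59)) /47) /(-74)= -590 /185208717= -0.00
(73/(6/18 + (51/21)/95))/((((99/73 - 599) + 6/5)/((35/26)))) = -97920375/213302128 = -0.46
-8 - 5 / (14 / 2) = -61 / 7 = -8.71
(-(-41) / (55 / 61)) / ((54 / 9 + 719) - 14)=2501 / 39105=0.06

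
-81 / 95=-0.85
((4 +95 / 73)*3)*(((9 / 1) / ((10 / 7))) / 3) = 24381 / 730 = 33.40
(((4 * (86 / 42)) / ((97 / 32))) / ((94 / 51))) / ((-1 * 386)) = -23392 / 6159209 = -0.00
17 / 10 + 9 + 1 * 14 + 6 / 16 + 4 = 1163 / 40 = 29.08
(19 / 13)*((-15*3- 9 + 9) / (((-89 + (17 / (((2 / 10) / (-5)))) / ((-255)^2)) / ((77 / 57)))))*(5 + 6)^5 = 2587284315 / 16094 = 160760.80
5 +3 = 8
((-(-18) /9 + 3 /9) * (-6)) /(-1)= 14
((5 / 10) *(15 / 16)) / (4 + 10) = 15 / 448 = 0.03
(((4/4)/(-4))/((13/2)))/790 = -1/20540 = -0.00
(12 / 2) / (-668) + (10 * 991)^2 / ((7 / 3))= 98404516179 / 2338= 42089185.71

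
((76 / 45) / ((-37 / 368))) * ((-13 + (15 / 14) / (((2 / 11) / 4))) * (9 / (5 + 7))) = -13984 / 105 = -133.18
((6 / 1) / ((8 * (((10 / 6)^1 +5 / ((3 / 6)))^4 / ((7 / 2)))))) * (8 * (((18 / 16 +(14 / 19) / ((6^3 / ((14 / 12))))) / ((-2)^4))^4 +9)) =52941726272657706769 / 5189461046814965760000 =0.01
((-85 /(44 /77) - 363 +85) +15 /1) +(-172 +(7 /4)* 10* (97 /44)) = -545.17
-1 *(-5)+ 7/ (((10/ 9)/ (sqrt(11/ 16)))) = 5+ 63 *sqrt(11)/ 40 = 10.22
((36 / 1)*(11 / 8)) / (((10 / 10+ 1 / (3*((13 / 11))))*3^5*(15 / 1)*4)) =143 / 54000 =0.00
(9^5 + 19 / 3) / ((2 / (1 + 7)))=708664 / 3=236221.33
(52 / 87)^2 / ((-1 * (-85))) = 2704 / 643365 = 0.00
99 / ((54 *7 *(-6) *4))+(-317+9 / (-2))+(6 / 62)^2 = -311434691 / 968688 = -321.50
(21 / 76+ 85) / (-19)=-6481 / 1444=-4.49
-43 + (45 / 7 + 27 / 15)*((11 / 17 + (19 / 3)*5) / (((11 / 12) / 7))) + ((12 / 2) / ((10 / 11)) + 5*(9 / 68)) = 7460323 / 3740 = 1994.74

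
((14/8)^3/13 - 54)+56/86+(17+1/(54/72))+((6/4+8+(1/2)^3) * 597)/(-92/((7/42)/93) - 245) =-192183241261/5536085568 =-34.71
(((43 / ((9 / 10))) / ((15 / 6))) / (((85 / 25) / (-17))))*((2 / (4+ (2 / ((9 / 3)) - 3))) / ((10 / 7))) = -1204 / 15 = -80.27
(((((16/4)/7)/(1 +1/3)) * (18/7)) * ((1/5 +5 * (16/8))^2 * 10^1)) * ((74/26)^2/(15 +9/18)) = 599.22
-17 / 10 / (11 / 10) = -17 / 11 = -1.55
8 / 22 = 4 / 11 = 0.36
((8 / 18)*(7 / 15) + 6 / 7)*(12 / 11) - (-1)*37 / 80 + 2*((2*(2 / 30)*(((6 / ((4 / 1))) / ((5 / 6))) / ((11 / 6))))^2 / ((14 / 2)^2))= 866863873 / 533610000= 1.62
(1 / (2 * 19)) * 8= 4 / 19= 0.21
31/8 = 3.88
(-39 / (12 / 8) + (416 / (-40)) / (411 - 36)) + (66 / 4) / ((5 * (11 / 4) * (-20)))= -97829 / 3750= -26.09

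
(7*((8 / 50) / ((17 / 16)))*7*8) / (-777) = -3584 / 47175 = -0.08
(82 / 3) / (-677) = -82 / 2031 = -0.04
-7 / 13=-0.54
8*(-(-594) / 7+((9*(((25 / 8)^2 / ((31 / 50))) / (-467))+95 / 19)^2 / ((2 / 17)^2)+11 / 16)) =10090224453494919 / 751147367936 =13433.08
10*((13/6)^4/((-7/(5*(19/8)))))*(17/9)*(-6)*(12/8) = 230630075/36288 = 6355.55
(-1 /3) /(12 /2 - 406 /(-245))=-35 /804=-0.04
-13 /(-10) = 13 /10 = 1.30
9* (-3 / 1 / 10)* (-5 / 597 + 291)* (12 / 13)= -9380988 / 12935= -725.24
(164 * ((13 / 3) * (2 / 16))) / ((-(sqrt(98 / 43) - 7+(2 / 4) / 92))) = 63158368 * sqrt(86) / 203717937+904567092 / 67905979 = 16.20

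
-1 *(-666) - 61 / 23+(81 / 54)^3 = 122677 / 184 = 666.72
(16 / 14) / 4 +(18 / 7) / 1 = 20 / 7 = 2.86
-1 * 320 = -320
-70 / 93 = -0.75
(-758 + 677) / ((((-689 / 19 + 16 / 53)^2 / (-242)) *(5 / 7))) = 15460191054 / 728545205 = 21.22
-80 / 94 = -40 / 47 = -0.85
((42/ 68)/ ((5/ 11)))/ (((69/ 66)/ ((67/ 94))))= 170247/ 183770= 0.93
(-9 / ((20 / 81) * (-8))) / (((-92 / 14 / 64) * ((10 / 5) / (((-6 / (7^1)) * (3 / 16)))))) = 6561 / 1840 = 3.57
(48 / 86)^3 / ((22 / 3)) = 20736 / 874577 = 0.02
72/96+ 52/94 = 245/188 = 1.30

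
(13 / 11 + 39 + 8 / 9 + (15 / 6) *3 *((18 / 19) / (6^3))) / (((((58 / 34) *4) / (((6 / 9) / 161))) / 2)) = 1502137 / 30111048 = 0.05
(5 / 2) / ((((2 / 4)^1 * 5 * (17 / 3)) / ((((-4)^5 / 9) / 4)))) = -5.02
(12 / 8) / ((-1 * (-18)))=1 / 12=0.08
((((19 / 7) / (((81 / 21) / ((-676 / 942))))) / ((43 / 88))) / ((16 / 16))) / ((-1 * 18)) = 282568 / 4921479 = 0.06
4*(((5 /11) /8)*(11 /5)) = 1 /2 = 0.50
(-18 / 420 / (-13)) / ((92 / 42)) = 9 / 5980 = 0.00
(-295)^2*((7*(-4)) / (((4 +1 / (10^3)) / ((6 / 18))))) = -2436700000 / 12003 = -203007.58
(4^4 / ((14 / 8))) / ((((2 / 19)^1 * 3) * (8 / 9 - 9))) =-29184 / 511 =-57.11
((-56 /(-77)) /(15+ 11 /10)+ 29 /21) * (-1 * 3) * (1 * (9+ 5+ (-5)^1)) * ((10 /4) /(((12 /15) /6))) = -5114475 /7084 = -721.98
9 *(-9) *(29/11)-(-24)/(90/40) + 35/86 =-202.47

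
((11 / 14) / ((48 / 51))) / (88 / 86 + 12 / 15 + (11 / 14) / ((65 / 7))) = 104533 / 238896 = 0.44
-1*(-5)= 5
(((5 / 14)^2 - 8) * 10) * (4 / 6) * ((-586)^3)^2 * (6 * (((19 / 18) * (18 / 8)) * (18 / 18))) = -1483936223036127322640 / 49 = -30284412715023006584.49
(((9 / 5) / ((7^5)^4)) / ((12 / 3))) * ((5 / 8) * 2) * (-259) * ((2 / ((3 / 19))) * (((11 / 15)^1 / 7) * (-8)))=0.00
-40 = -40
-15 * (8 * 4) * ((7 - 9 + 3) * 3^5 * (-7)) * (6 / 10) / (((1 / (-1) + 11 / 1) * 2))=24494.40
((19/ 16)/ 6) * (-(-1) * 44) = 209/ 24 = 8.71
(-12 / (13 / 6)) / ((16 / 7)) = -63 / 26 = -2.42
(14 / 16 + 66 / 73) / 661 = 1039 / 386024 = 0.00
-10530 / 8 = -1316.25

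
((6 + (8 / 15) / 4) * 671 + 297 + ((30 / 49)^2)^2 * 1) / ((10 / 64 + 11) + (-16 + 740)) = 12210145081184 / 2034254152875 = 6.00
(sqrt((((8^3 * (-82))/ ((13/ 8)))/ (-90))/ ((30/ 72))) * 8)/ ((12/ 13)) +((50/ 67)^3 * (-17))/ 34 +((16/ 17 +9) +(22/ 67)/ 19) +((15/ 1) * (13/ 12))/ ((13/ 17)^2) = 189633170513/ 5051615348 +256 * sqrt(1599)/ 45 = 265.02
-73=-73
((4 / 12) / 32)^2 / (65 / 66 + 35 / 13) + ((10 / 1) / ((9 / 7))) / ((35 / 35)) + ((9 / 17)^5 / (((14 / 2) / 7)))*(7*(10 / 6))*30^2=9174470827845053 / 20642221831680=444.45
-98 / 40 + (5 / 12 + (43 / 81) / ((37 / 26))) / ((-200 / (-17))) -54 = -135183581 / 2397600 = -56.38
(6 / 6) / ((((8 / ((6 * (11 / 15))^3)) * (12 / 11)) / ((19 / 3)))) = 278179 / 4500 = 61.82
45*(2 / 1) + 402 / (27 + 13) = 2001 / 20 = 100.05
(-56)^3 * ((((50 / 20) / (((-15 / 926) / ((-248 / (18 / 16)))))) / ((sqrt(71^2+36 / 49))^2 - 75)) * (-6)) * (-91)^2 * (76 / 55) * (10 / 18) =4974840907336122368 / 108421335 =45884335470.84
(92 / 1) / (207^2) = 4 / 1863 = 0.00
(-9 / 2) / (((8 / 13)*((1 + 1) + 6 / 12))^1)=-117 / 40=-2.92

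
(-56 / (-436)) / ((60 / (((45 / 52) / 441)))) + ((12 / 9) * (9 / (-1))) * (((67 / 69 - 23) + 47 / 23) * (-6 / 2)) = -3939350665 / 5475288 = -719.48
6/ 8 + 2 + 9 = 11.75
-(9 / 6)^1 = -3 / 2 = -1.50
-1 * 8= -8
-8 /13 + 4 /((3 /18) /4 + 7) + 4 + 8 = 2020 /169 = 11.95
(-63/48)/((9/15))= -35/16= -2.19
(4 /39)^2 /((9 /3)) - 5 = -22799 /4563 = -5.00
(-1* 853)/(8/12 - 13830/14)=17913/20731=0.86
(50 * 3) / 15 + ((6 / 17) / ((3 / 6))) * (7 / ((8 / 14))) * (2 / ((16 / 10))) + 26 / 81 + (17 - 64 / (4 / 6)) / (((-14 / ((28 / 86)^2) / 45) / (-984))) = -26465.45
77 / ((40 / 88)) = 847 / 5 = 169.40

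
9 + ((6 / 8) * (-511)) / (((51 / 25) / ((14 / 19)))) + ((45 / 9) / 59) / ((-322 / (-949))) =-396344127 / 3068177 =-129.18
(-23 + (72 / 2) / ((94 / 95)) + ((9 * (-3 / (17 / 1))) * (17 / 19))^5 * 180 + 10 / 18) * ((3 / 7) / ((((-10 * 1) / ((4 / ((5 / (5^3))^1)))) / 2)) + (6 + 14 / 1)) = -12319162277440 / 1047389877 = -11761.77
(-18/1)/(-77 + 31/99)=891/3796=0.23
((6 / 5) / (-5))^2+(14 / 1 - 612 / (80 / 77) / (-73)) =4038137 / 182500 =22.13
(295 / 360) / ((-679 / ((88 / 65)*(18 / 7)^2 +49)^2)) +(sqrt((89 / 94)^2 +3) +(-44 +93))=sqrt(34429) / 94 +22290561251389 / 495930871800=46.92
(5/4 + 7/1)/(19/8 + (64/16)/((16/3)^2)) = 528/161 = 3.28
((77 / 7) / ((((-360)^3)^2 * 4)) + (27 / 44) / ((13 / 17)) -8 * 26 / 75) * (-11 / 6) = 2453988310548478427 / 679156088832000000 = 3.61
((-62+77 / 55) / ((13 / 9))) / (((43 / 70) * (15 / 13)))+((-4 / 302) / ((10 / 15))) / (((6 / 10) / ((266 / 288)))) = -276857119 / 4674960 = -59.22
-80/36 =-20/9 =-2.22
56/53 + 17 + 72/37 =39225/1961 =20.00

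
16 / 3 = 5.33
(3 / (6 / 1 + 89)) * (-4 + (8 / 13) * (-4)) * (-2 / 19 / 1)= 504 / 23465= 0.02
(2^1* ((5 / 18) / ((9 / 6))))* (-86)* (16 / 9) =-13760 / 243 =-56.63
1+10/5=3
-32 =-32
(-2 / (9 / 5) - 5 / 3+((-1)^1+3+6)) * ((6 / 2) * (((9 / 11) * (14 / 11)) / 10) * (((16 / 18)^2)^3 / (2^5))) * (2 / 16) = 336896 / 107173935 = 0.00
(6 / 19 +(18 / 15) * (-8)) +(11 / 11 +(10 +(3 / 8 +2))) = 3109 / 760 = 4.09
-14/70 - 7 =-36/5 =-7.20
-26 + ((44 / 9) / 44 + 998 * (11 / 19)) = 94375 / 171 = 551.90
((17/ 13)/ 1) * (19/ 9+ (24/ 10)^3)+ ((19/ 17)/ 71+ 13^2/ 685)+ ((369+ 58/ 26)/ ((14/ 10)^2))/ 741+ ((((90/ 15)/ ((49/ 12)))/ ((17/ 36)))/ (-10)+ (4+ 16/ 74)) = 1439863040328689/ 56998689213375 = 25.26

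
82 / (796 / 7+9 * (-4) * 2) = 287 / 146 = 1.97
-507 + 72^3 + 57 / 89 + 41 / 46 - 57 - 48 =1525578055 / 4094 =372637.53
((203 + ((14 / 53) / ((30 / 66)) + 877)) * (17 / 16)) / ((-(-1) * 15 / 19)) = 46246171 / 31800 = 1454.28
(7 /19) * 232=1624 /19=85.47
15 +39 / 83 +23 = 3193 / 83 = 38.47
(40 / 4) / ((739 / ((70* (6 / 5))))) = 840 / 739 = 1.14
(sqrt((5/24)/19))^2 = 5/456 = 0.01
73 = 73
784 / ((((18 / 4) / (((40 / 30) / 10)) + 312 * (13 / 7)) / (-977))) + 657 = -10167071 / 17169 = -592.18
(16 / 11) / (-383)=-16 / 4213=-0.00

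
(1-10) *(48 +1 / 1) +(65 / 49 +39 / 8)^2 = -61856063 / 153664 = -402.54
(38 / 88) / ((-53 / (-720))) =3420 / 583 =5.87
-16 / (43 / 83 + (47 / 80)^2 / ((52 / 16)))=-27622400 / 1077747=-25.63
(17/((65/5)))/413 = 17/5369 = 0.00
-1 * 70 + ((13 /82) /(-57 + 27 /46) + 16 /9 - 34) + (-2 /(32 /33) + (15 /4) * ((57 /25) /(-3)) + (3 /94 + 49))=-58.11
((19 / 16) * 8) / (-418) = -1 / 44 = -0.02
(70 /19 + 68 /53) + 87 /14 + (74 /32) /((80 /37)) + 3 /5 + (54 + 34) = 909950753 /9022720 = 100.85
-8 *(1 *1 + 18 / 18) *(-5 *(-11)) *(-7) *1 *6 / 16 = 2310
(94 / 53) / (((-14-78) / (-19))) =893 / 2438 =0.37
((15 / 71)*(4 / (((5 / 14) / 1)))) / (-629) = -168 / 44659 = -0.00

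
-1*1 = -1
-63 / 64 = -0.98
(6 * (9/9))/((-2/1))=-3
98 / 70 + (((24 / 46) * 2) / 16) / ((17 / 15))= 5699 / 3910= 1.46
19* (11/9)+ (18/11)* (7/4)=5165/198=26.09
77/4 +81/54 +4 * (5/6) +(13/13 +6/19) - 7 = 4195/228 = 18.40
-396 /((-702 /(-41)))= -902 /39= -23.13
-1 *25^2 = -625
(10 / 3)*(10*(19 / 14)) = 45.24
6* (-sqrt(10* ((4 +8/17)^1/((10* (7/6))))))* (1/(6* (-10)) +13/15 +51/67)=-18.92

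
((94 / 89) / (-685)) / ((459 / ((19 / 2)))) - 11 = -307813178 / 27982935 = -11.00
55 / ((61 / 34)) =1870 / 61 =30.66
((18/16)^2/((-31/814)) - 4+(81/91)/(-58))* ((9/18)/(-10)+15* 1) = -2242767743/4027520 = -556.86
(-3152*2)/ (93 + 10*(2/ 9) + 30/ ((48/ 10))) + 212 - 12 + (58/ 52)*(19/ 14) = 14257199/ 102284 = 139.39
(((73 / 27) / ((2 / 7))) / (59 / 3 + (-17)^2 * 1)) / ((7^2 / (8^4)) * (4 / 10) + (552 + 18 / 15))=1308160 / 23605292439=0.00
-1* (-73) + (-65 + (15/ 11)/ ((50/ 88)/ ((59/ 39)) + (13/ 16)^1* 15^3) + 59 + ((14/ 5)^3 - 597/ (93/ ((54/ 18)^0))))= 121439544238/ 1471403375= 82.53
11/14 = 0.79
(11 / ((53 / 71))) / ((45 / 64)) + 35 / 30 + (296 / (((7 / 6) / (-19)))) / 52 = -30636217 / 434070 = -70.58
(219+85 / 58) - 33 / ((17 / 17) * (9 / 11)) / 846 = 8111597 / 36801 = 220.42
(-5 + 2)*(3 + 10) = -39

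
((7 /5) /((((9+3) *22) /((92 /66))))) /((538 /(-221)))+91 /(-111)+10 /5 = 510353783 /433552680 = 1.18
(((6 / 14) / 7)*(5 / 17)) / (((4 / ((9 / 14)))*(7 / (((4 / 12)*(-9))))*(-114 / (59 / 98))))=7965 / 1216020064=0.00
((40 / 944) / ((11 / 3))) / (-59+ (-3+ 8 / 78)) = -585 / 3133372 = -0.00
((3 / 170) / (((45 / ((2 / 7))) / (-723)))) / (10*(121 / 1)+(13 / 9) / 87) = -188703 / 2818642925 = -0.00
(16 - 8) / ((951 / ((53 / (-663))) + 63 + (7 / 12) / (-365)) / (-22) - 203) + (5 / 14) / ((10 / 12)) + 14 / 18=132555647396 / 107747970813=1.23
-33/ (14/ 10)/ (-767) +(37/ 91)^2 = 95786/ 488579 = 0.20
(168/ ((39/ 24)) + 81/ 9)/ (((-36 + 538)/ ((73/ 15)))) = 35551/ 32630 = 1.09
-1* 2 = -2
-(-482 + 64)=418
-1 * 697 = -697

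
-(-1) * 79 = 79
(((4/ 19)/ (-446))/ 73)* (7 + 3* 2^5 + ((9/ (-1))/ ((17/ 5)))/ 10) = -3493/ 5258117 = -0.00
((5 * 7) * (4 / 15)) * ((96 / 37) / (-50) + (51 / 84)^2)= 229693 / 77700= 2.96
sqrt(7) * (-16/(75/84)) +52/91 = 4/7 - 448 * sqrt(7)/25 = -46.84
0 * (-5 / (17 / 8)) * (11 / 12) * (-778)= 0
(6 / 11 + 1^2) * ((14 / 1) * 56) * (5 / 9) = 66640 / 99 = 673.13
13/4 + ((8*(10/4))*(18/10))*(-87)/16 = -385/2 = -192.50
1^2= 1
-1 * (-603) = 603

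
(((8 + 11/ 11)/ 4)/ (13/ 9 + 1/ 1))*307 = 24867/ 88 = 282.58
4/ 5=0.80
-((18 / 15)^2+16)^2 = -190096 / 625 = -304.15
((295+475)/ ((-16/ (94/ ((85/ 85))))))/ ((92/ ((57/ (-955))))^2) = -11758131/ 6175503680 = -0.00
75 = 75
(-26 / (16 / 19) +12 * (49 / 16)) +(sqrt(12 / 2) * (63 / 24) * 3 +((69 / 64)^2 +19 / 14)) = 240687 / 28672 +63 * sqrt(6) / 8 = 27.68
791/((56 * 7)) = 113/56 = 2.02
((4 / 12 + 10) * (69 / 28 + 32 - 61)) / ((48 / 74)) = -422.73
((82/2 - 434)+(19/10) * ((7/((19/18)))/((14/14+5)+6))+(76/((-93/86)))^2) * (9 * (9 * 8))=14158555362/4805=2946629.63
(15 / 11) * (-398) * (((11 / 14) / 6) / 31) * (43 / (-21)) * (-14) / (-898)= 42785 / 584598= 0.07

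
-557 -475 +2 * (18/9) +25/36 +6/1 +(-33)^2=2437/36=67.69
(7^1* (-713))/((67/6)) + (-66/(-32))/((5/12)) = -592287/1340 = -442.01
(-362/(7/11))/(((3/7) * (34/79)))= -157289/51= -3084.10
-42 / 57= -14 / 19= -0.74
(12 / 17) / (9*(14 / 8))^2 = 0.00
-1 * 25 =-25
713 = 713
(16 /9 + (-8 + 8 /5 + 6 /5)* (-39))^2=84750436 /2025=41852.07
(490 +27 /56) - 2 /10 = 137279 /280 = 490.28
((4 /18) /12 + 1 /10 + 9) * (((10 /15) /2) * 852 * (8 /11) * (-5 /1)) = -2796832 /297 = -9416.94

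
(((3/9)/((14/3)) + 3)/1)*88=1892/7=270.29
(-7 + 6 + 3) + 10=12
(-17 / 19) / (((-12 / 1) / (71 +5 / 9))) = 2737 / 513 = 5.34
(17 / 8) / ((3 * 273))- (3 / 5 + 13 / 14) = -49991 / 32760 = -1.53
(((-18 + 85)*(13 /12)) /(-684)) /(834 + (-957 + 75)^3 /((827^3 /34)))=-492645685493 /3680383126358880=-0.00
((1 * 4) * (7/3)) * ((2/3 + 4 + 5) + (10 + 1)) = 1736/9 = 192.89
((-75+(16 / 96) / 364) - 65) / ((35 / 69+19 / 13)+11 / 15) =-35162285 / 678664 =-51.81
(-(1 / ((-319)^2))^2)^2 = 1 / 107232261306583856641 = 0.00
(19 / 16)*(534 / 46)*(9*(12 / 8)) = 136971 / 736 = 186.10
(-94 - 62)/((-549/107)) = 5564/183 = 30.40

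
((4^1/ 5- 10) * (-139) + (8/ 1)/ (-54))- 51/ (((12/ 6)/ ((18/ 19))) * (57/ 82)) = 60621388/ 48735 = 1243.90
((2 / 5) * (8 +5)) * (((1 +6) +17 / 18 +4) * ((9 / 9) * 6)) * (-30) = -11180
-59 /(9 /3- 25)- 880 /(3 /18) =-116101 /22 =-5277.32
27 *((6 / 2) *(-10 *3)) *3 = -7290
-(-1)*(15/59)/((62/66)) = 495/1829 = 0.27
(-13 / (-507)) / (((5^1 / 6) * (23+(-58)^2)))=2 / 220155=0.00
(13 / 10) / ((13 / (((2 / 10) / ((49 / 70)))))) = 1 / 35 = 0.03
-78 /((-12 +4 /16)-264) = 312 /1103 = 0.28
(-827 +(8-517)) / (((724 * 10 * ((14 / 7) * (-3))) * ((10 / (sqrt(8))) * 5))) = 167 * sqrt(2) / 135750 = 0.00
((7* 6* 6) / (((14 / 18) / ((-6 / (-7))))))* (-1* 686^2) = -130691232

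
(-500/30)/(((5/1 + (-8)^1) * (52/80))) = 1000/117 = 8.55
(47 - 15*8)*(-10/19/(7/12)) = 8760/133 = 65.86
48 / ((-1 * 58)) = -24 / 29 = -0.83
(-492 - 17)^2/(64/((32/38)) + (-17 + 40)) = 259081/99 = 2616.98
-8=-8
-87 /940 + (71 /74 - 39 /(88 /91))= -30195233 /765160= -39.46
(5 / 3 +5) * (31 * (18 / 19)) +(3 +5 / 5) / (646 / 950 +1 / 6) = 483840 / 2413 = 200.51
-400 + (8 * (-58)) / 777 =-400.60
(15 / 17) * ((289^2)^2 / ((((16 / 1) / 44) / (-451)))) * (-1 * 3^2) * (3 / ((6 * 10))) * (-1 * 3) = -164890902696993 / 16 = -10305681418562.06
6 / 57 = 2 / 19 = 0.11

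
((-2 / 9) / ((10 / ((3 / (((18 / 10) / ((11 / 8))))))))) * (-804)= 737 / 18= 40.94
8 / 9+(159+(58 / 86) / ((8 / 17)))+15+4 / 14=3827443 / 21672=176.61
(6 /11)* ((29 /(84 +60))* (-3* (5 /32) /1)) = -145 /2816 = -0.05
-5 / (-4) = 5 / 4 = 1.25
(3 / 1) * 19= 57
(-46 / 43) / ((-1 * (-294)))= -23 / 6321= -0.00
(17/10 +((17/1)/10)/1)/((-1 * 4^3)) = -17/320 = -0.05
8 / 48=1 / 6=0.17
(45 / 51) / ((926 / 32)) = 240 / 7871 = 0.03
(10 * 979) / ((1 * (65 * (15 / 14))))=27412 / 195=140.57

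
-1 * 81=-81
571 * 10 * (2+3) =28550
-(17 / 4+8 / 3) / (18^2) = -0.02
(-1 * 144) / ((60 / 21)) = -252 / 5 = -50.40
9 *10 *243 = 21870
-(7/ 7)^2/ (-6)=1/ 6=0.17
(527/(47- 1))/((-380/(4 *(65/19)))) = -6851/16606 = -0.41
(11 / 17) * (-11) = -121 / 17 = -7.12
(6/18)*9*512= 1536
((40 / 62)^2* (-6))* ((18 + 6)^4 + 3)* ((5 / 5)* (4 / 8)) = -398134800 / 961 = -414292.20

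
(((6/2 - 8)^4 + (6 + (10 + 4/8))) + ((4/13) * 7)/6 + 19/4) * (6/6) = 100871/156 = 646.61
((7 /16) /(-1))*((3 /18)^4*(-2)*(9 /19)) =7 /21888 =0.00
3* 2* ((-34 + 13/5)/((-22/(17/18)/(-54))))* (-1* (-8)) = -192168/55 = -3493.96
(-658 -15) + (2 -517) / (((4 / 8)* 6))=-2534 / 3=-844.67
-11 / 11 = -1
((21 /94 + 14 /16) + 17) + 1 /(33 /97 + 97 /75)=20901505 /1117096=18.71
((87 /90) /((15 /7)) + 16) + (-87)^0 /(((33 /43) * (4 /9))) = 191891 /9900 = 19.38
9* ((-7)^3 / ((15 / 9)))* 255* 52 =-24560172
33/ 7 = 4.71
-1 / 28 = -0.04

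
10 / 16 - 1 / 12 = 0.54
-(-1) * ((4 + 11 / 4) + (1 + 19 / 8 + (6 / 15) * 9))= 549 / 40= 13.72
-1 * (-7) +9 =16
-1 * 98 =-98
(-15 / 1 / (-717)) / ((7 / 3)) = 15 / 1673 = 0.01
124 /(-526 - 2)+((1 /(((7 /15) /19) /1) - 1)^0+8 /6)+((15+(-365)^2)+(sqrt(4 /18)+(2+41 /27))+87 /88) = sqrt(2) /3+316593935 /2376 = 133247.08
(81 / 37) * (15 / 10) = 243 / 74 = 3.28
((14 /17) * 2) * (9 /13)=252 /221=1.14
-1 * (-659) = 659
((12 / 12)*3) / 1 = 3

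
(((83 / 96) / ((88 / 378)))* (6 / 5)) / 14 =2241 / 7040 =0.32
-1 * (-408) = 408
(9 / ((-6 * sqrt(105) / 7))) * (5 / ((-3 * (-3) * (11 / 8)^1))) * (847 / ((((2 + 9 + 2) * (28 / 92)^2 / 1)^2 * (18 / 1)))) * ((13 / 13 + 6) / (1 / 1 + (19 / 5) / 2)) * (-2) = 123130040 * sqrt(105) / 19452069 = 64.86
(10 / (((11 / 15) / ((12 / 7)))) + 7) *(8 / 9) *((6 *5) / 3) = 270.01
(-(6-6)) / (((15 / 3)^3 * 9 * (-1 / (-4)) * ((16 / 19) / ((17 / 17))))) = 0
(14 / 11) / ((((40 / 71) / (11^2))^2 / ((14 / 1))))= 821922.45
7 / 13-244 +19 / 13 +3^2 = -233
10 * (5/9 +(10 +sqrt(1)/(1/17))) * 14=34720/9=3857.78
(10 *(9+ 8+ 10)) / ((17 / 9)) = 2430 / 17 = 142.94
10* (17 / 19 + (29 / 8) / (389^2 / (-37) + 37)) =101865425 / 11396352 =8.94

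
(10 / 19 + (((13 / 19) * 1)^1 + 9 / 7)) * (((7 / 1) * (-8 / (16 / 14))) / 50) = -1162 / 475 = -2.45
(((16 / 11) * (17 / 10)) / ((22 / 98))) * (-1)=-6664 / 605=-11.01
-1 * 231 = -231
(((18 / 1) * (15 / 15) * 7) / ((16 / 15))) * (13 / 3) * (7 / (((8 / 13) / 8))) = 372645 / 8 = 46580.62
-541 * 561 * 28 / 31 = -274129.94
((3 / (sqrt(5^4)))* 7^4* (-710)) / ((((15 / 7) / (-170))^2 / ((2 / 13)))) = -38624637296 / 195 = -198075063.06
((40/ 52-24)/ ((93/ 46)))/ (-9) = 13892/ 10881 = 1.28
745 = 745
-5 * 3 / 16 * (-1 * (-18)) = -135 / 8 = -16.88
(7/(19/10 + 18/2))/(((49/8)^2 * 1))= 640/37387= 0.02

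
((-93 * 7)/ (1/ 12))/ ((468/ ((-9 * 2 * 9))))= 35154/ 13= 2704.15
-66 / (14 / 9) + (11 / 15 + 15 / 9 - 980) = -1020.03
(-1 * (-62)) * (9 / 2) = 279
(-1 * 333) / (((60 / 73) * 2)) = -202.58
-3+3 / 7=-18 / 7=-2.57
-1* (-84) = 84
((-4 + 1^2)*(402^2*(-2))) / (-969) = -323208 / 323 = -1000.64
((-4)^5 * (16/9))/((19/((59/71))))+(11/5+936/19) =-1709209/60705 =-28.16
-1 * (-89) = 89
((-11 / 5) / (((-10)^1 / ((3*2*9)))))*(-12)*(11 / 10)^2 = -107811 / 625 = -172.50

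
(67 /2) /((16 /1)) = 67 /32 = 2.09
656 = 656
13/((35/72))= 936/35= 26.74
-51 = -51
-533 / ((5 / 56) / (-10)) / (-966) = -4264 / 69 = -61.80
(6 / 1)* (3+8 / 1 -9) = 12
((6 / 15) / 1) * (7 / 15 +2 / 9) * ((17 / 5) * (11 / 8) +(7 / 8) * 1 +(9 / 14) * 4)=11749 / 5250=2.24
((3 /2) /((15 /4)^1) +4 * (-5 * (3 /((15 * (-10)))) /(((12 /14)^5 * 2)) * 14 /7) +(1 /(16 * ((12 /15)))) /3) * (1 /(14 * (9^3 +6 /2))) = 100357 /796884480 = 0.00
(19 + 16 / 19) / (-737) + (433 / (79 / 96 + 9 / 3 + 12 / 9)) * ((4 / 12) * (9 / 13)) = 17614183 / 910195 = 19.35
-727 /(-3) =727 /3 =242.33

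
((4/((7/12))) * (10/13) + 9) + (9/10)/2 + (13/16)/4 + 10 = 725899/29120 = 24.93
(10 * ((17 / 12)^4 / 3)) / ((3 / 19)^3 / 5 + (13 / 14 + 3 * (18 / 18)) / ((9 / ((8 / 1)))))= 100252344325 / 26081053056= 3.84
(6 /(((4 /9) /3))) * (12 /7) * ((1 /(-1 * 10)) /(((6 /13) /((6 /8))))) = -3159 /280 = -11.28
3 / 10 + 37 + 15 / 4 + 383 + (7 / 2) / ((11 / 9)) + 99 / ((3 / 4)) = 122961 / 220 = 558.91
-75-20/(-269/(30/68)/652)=-245175/4573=-53.61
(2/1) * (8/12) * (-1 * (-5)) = 20/3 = 6.67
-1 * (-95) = 95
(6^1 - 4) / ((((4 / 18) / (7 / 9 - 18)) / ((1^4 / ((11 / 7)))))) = -98.64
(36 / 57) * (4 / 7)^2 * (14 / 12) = 32 / 133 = 0.24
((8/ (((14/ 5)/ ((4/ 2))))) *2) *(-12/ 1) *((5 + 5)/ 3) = -3200/ 7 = -457.14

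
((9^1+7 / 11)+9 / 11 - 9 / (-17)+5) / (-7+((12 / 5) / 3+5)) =-14945 / 1122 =-13.32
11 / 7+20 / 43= 613 / 301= 2.04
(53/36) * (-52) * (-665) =458185/9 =50909.44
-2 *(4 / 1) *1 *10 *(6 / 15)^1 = -32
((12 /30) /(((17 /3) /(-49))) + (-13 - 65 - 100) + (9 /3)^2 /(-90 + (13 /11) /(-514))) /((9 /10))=-201.73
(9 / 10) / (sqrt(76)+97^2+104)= 85617 / 904970930 - 9* sqrt(19) / 452485465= 0.00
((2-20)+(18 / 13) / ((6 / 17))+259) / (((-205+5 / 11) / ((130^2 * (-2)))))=1821248 / 45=40472.18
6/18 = 1/3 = 0.33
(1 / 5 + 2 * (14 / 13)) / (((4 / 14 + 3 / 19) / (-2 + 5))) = 15.92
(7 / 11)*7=49 / 11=4.45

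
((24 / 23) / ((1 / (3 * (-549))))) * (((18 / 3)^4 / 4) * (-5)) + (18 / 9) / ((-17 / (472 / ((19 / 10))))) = 20683204160 / 7429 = 2784116.86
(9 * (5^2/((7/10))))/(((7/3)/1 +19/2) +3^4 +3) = 3.35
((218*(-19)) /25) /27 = -6.14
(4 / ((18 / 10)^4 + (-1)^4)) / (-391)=-1250 / 1404863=-0.00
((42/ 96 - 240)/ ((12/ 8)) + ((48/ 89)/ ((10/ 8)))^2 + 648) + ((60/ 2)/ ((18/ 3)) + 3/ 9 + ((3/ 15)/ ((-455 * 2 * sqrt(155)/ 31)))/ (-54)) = sqrt(155)/ 1228500 + 782295637/ 1584200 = 493.81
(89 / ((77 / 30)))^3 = 19034163000 / 456533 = 41692.85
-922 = -922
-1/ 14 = -0.07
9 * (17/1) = 153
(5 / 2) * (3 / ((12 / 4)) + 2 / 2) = 5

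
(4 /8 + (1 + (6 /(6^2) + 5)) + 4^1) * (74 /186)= 1184 /279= 4.24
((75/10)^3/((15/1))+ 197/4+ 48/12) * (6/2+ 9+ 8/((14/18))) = 3627/2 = 1813.50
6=6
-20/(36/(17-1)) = -80/9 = -8.89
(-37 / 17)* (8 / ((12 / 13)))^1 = -18.86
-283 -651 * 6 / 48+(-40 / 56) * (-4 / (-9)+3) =-184885 / 504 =-366.84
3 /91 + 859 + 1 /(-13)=78165 /91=858.96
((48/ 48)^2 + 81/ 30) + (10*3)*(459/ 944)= 18.29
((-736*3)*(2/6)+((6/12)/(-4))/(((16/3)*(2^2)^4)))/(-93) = 24117251/3047424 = 7.91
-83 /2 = -41.50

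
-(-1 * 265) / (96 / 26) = 3445 / 48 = 71.77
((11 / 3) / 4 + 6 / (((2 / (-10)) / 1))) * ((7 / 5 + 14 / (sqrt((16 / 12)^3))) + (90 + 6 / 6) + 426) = -75384 / 5 - 2443 * sqrt(3) / 16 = -15341.26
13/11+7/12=233/132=1.77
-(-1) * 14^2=196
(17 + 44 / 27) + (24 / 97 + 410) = 1123229 / 2619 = 428.88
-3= -3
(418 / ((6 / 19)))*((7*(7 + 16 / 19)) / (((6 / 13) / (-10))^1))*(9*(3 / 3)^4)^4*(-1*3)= 30987941985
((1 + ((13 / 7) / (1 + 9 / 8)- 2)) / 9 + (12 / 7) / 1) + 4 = 2035 / 357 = 5.70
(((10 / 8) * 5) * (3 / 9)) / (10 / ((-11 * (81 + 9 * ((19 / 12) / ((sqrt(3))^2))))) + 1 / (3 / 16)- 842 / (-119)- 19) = -1603525 / 5081228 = -0.32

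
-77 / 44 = -7 / 4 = -1.75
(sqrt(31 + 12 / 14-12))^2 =139 / 7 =19.86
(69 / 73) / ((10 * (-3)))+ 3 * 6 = 13117 / 730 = 17.97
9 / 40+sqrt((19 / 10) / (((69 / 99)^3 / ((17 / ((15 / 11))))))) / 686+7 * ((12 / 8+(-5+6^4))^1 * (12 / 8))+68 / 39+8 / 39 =363 * sqrt(14858) / 3628940+21174541 / 1560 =13573.44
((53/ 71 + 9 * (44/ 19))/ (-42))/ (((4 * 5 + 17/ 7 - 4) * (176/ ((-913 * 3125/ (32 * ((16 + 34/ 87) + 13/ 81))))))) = 1971536090625/ 2309380252672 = 0.85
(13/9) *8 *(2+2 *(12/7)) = 3952/63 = 62.73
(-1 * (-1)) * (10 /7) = 10 /7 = 1.43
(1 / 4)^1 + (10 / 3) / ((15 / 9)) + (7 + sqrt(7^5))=37 / 4 + 49 * sqrt(7)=138.89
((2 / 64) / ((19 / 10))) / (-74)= -5 / 22496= -0.00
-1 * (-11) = 11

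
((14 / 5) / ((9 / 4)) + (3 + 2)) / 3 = 281 / 135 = 2.08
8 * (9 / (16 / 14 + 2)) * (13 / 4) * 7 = 521.18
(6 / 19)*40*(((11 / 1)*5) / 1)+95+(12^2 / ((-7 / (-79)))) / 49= 5362859 / 6517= 822.90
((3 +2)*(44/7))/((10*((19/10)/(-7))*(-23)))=220/437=0.50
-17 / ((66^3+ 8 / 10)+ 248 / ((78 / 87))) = -1105 / 18705272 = -0.00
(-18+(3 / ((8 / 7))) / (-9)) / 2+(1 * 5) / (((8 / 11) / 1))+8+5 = 515 / 48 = 10.73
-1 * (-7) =7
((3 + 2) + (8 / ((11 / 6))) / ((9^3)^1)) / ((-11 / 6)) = -2.73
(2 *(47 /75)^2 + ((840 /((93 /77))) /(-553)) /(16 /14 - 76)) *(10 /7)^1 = 2895394184 /2526449625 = 1.15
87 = 87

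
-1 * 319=-319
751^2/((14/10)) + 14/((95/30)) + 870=53696393/133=403732.28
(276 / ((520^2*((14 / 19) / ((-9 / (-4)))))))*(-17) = -200583 / 3785600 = -0.05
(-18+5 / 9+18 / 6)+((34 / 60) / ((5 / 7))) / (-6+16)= -64643 / 4500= -14.37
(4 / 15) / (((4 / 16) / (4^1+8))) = 12.80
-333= -333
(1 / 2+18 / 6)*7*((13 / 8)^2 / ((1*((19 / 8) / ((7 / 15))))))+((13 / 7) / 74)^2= 3888676987 / 305889360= 12.71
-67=-67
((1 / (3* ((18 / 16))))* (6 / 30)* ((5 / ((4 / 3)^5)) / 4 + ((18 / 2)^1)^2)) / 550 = 12333 / 1408000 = 0.01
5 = 5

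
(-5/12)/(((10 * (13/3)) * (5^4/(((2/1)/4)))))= -1/130000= -0.00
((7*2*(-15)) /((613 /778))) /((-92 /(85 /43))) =3471825 /606257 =5.73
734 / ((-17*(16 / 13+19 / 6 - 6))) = 57252 / 2125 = 26.94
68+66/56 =1937/28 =69.18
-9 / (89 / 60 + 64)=-540 / 3929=-0.14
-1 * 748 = -748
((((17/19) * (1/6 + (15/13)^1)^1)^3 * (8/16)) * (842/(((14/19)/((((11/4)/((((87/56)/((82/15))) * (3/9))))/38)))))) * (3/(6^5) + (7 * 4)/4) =194693047542973111/38631828089088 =5039.71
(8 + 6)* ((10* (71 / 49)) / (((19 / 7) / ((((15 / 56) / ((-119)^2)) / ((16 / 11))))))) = 58575 / 60269216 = 0.00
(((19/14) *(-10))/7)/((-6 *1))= 95/294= 0.32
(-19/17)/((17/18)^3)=-110808/83521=-1.33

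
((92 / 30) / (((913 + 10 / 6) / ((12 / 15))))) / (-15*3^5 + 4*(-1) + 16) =-23 / 31152975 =-0.00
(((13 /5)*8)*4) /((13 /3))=96 /5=19.20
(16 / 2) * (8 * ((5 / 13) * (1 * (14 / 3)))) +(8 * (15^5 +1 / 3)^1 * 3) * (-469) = -333353616848 / 39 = -8547528637.13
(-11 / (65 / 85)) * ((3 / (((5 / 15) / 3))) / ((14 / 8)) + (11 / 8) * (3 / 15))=-822239 / 3640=-225.89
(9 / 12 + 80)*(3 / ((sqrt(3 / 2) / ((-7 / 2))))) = -2261*sqrt(6) / 8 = -692.29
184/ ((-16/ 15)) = -345/ 2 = -172.50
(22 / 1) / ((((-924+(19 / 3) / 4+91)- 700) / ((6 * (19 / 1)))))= -30096 / 18377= -1.64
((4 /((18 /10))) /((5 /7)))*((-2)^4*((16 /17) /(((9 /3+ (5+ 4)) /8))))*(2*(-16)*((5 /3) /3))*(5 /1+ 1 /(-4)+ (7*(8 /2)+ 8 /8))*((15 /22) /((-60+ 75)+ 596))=-7168000 /342771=-20.91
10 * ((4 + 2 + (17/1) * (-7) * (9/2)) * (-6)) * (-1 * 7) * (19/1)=-4225410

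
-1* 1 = -1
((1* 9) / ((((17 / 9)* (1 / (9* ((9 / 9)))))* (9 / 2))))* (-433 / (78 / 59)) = -689769 / 221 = -3121.13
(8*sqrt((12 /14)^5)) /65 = 288*sqrt(42) /22295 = 0.08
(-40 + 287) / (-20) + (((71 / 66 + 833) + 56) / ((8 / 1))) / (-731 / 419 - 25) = -488431199 / 29583840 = -16.51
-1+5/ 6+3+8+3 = 83/ 6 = 13.83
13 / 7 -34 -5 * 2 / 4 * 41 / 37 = -18085 / 518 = -34.91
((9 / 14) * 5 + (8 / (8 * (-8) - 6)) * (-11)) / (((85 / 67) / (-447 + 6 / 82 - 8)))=-195575546 / 121975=-1603.41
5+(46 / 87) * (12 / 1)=329 / 29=11.34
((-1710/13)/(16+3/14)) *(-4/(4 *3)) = 7980/2951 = 2.70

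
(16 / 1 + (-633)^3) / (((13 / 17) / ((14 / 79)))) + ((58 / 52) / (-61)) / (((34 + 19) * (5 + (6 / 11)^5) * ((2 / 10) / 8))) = -158672209548912984774 / 2699499512021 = -58778380.53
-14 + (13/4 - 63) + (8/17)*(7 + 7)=-4567/68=-67.16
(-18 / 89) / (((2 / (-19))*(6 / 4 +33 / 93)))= 10602 / 10235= 1.04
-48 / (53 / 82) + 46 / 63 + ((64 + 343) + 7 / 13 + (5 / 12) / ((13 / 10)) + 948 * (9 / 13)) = 6615445 / 6678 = 990.63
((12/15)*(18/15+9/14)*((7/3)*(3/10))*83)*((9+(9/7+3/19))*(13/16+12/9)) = 1919.57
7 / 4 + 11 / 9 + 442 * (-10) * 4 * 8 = -5091733 / 36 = -141437.03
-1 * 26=-26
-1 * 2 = -2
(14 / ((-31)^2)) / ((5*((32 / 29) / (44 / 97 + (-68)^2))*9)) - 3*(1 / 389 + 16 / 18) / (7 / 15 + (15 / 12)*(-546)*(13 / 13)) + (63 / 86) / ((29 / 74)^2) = 9869350989712476181 / 1609856926073103540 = 6.13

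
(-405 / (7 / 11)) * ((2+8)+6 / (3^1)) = -53460 / 7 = -7637.14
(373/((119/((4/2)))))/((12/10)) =1865/357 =5.22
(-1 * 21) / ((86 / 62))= -651 / 43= -15.14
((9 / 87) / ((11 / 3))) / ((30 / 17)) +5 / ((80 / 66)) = 52839 / 12760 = 4.14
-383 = -383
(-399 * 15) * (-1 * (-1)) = -5985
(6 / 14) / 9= 1 / 21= 0.05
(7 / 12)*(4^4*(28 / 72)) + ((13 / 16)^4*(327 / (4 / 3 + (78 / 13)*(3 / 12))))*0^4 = 1568 / 27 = 58.07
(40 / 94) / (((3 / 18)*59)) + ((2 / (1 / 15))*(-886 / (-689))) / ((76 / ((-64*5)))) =-5894936280 / 36301343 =-162.39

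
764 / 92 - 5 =76 / 23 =3.30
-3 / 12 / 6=-1 / 24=-0.04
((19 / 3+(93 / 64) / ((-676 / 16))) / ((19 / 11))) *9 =1686201 / 51376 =32.82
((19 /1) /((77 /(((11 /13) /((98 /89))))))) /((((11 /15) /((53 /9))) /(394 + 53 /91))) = 5363488435 /8926918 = 600.82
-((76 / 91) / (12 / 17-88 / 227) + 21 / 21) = -101258 / 27937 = -3.62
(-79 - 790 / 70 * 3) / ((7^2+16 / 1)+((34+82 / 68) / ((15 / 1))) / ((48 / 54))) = -1074400 / 643937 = -1.67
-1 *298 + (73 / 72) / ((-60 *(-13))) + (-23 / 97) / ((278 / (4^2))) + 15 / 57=-297.75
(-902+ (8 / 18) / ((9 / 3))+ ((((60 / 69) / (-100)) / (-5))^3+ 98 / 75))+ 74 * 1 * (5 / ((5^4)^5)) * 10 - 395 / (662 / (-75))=-709961494860563761267841 / 829593498229980468750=-855.79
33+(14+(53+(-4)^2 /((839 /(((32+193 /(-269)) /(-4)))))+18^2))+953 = 310742847 /225691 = 1376.85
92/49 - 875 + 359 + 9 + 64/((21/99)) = -9967/49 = -203.41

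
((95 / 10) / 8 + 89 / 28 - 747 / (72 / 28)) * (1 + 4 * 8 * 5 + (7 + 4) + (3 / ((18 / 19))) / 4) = -132898909 / 2688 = -49441.56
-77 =-77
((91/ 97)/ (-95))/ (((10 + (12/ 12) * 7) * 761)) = -91/ 119214455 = -0.00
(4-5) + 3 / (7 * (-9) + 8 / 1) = -58 / 55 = -1.05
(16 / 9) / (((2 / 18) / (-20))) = -320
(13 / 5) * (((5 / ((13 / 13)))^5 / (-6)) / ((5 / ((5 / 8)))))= -8125 / 48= -169.27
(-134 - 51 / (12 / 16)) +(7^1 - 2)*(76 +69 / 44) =8177 / 44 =185.84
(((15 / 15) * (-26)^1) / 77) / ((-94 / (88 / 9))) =104 / 2961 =0.04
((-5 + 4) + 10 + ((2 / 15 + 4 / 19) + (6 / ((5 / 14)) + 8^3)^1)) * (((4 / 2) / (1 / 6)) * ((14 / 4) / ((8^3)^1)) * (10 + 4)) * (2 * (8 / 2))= 7515179 / 1520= 4944.20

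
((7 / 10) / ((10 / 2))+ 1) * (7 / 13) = 399 / 650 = 0.61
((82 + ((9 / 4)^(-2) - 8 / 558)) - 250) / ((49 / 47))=-160.97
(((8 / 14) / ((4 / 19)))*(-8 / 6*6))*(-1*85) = 12920 / 7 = 1845.71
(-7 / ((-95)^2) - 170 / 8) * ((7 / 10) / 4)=-3.72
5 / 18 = 0.28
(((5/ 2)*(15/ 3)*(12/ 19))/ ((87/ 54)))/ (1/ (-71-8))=-213300/ 551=-387.11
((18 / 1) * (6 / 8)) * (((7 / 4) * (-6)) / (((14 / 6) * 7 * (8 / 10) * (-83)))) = 1215 / 9296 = 0.13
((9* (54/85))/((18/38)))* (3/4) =1539/170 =9.05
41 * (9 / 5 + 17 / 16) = 9389 / 80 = 117.36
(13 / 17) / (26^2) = 1 / 884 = 0.00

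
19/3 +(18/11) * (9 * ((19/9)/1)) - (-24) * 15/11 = 2315/33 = 70.15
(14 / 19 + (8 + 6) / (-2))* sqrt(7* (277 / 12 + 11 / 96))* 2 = -119* sqrt(93534) / 228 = -159.62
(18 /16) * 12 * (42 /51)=189 /17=11.12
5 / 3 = 1.67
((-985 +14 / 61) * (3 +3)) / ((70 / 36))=-6487668 / 2135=-3038.72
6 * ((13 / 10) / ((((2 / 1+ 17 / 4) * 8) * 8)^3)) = 39 / 320000000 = 0.00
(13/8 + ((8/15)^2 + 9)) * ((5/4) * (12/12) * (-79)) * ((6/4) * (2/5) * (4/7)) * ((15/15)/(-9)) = 1551323/37800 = 41.04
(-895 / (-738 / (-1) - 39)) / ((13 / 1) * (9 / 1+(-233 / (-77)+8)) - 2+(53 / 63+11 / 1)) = -1155 / 243718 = -0.00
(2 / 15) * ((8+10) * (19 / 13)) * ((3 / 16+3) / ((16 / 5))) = 2907 / 832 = 3.49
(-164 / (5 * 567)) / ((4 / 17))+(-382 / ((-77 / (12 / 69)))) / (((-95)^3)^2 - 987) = -64813419455017859 / 263624166651151845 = -0.25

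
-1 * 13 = -13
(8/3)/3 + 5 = 53/9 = 5.89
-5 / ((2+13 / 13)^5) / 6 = -5 / 1458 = -0.00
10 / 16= 5 / 8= 0.62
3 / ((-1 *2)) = -3 / 2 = -1.50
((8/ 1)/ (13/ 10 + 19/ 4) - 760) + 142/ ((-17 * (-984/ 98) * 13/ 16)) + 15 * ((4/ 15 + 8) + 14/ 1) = -1393457966/ 3289143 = -423.65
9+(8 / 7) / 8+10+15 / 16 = 2249 / 112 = 20.08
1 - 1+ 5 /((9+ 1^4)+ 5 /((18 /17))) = 0.34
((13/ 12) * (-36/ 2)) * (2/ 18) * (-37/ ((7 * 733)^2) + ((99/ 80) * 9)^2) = -271708224645533/ 1010962982400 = -268.76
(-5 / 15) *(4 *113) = -452 / 3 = -150.67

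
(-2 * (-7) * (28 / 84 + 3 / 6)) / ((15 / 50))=350 / 9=38.89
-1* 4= -4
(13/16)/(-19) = -13/304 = -0.04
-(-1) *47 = 47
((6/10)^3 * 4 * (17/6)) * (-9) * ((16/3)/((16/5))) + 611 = 574.28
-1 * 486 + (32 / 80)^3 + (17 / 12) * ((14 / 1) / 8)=-2900741 / 6000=-483.46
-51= -51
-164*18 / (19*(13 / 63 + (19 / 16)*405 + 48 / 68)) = -50585472 / 156882563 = -0.32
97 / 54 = 1.80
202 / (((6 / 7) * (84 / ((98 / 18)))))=4949 / 324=15.27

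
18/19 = 0.95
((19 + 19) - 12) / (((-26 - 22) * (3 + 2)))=-13 / 120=-0.11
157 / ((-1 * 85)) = -157 / 85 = -1.85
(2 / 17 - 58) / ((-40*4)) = 0.36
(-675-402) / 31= -1077 / 31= -34.74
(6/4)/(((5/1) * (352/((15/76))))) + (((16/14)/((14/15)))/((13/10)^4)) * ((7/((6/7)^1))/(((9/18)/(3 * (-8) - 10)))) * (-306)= 111331123457049/1528127744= 72854.59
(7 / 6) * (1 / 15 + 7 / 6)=259 / 180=1.44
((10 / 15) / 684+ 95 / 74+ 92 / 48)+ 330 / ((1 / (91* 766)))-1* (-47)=1746482065013 / 75924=23003030.20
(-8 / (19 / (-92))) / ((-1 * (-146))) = 368 / 1387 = 0.27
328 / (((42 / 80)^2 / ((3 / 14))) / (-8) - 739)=-2099200 / 4730629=-0.44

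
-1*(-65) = 65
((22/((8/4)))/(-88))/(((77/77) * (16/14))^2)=-49/512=-0.10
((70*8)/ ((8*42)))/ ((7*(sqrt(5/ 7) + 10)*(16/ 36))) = 15/ 278 - 3*sqrt(35)/ 3892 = 0.05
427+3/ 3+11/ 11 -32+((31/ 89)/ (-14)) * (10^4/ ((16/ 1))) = 475287/ 1246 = 381.45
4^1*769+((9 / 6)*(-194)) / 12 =12207 / 4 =3051.75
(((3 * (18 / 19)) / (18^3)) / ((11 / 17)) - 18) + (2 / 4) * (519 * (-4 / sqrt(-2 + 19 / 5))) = -346 * sqrt(5) - 406279 / 22572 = -791.68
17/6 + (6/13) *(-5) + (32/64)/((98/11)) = 4447/7644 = 0.58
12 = 12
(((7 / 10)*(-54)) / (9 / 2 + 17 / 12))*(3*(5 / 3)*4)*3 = -27216 / 71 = -383.32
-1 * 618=-618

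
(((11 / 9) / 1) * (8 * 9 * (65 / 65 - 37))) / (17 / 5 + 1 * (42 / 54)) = -35640 / 47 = -758.30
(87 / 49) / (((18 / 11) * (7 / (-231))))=-3509 / 98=-35.81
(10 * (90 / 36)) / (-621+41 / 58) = -1450 / 35977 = -0.04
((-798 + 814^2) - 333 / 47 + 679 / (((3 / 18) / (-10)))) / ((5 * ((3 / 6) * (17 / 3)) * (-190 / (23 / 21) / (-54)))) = 36253226106 / 2656675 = 13646.09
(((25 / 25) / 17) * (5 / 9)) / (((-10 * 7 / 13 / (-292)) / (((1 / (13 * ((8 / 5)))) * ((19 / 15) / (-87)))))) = -0.00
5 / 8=0.62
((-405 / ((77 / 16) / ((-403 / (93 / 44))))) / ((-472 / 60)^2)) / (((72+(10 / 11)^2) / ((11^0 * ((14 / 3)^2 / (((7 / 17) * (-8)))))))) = -180501750 / 7668643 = -23.54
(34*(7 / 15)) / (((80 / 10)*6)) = 119 / 360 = 0.33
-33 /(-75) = 11 /25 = 0.44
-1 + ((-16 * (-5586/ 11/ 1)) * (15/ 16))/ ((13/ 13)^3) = 7616.27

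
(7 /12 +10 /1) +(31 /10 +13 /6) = 317 /20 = 15.85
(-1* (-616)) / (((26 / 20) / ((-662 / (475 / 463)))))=-377615392 / 1235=-305761.45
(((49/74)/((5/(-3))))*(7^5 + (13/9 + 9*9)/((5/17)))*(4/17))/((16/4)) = -37677521/94350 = -399.34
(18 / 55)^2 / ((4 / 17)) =1377 / 3025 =0.46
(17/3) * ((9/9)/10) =17/30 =0.57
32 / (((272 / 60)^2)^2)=50625 / 668168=0.08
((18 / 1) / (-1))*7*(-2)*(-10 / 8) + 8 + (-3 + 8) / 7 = -2144 / 7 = -306.29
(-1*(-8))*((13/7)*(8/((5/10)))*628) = 1044992/7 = 149284.57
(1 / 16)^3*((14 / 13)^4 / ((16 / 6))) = 7203 / 58492928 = 0.00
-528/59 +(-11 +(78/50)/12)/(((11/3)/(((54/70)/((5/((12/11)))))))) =-295094319/31233125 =-9.45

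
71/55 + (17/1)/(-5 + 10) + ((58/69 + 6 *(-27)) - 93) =-946733/3795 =-249.47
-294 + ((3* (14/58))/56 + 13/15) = -293.12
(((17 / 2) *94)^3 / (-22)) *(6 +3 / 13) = -41316674319 / 286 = -144463896.22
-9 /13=-0.69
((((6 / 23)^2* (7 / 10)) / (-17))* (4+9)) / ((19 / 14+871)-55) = -22932 / 514534495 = -0.00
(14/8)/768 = 7/3072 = 0.00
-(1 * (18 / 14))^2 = -81 / 49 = -1.65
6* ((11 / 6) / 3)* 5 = 55 / 3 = 18.33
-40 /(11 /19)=-760 /11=-69.09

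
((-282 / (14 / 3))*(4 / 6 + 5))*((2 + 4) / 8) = -7191 / 28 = -256.82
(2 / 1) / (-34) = -1 / 17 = -0.06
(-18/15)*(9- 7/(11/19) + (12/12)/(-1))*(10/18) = 30/11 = 2.73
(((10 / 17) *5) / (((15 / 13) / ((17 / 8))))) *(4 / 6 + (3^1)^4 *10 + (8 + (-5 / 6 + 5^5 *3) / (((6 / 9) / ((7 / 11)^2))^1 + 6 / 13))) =8272532515 / 290016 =28524.40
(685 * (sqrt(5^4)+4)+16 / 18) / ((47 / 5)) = 893965 / 423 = 2113.39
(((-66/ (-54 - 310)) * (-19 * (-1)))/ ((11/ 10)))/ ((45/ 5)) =95/ 273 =0.35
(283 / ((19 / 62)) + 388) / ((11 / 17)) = 423606 / 209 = 2026.82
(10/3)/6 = 5/9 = 0.56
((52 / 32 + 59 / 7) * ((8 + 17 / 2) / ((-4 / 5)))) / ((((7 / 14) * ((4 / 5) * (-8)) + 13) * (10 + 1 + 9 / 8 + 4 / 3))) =-1393425 / 886312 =-1.57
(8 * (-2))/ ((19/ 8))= -128/ 19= -6.74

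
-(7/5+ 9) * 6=-312/5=-62.40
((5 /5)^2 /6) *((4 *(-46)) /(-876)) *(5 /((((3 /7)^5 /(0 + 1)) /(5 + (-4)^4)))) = 56051345 /17739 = 3159.78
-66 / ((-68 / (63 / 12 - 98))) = -12243 / 136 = -90.02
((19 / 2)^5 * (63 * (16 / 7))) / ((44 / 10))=111424455 / 44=2532373.98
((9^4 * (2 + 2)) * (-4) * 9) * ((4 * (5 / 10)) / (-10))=944784 / 5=188956.80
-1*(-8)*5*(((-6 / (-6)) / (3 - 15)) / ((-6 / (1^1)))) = 5 / 9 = 0.56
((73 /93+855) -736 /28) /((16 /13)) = 1755013 /2604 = 673.97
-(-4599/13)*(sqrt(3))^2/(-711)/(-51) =0.03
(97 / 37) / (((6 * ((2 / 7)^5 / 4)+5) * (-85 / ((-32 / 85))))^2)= 28057701532672 / 13655066639628908125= 0.00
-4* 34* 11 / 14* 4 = -2992 / 7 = -427.43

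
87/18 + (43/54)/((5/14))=7.06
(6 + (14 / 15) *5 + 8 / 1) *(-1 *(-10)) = 560 / 3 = 186.67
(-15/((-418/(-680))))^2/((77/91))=338130000/480491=703.72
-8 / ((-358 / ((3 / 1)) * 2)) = 6 / 179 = 0.03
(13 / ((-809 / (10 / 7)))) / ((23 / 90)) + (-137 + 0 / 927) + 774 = 82956913 / 130249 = 636.91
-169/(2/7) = -1183/2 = -591.50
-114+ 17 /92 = -10471 /92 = -113.82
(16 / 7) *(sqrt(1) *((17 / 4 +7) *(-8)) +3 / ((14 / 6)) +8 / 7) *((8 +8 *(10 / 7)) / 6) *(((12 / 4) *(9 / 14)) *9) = -27011232 / 2401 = -11249.99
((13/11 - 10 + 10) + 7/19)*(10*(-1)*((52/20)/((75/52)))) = -27.95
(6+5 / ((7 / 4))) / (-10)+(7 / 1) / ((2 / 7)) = 1653 / 70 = 23.61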